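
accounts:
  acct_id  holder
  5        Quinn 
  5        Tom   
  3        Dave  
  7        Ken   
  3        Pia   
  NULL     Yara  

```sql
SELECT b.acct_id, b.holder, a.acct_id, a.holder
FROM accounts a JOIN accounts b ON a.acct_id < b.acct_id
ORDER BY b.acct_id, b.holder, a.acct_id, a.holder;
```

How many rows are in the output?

INNER JOIN keeps only pairs where the ON condition holds.
Matching on a.acct_id < b.acct_id. A NULL in a compared column never satisfies the condition.
- acct_id=5: 1 matching b row(s), so 1 row(s) emitted.
- acct_id=5: 1 matching b row(s), so 1 row(s) emitted.
- acct_id=3: 3 matching b row(s), so 3 row(s) emitted.
- acct_id=7: no matching b row, dropped.
- acct_id=3: 3 matching b row(s), so 3 row(s) emitted.
- acct_id=NULL: no matching b row, dropped.
Total: 8 rows.

8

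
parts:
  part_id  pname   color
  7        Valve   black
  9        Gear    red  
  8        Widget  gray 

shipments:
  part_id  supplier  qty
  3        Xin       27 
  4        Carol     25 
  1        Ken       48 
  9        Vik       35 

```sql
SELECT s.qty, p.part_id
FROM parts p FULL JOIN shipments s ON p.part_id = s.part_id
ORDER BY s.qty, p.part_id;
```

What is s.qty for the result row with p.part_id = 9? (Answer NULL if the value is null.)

FULL OUTER JOIN keeps every row from both sides; unmatched rows get NULL for the other side's columns.
Matching on p.part_id = s.part_id.
- p[0] part_id=7 → no match; kept with NULLs on the s side.
- p[1] part_id=9 → 1 match(es) in s → 1 row(s).
- p[2] part_id=8 → no match; kept with NULLs on the s side.
- 3 row(s) from s found no p partner → padded with NULL.

35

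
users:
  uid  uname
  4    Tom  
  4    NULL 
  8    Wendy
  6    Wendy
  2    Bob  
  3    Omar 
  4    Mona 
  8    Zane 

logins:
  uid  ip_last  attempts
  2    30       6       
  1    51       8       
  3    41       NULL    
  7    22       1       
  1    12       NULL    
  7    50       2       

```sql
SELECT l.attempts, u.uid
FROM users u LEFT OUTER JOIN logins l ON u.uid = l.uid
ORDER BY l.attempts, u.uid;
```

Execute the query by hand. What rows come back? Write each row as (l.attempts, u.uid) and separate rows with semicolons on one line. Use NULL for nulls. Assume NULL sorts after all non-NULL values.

(6, 2); (NULL, 3); (NULL, 4); (NULL, 4); (NULL, 4); (NULL, 6); (NULL, 8); (NULL, 8)

LEFT JOIN keeps every row from `users`; unmatched rows get NULL for `logins`'s columns.
Matching on u.uid = l.uid.
- uid=4: no l row matches, row kept with l columns NULL.
- uid=4: no l row matches, row kept with l columns NULL.
- uid=8: no l row matches, row kept with l columns NULL.
- uid=6: no l row matches, row kept with l columns NULL.
- uid=2: 1 matching l row(s), so 1 row(s) emitted.
- uid=3: 1 matching l row(s), so 1 row(s) emitted.
- uid=4: no l row matches, row kept with l columns NULL.
- uid=8: no l row matches, row kept with l columns NULL.
After projecting and ordering:
l.attempts | u.uid
6 | 2
NULL | 3
NULL | 4
NULL | 4
NULL | 4
NULL | 6
NULL | 8
NULL | 8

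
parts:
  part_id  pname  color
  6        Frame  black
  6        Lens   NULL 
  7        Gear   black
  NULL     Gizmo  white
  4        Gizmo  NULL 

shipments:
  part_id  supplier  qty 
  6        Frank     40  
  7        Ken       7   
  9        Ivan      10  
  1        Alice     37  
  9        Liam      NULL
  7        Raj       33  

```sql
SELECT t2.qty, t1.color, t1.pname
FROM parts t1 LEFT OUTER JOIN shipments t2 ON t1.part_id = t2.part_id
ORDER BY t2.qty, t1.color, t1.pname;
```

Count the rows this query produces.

6

LEFT JOIN keeps every row from `parts`; unmatched rows get NULL for `shipments`'s columns.
Matching on t1.part_id = t2.part_id. A NULL in a compared column never satisfies the condition.
Matched pairs: 4; unmatched t1 rows kept: 2.
Total: 4 matched + 2 padded = 6 rows.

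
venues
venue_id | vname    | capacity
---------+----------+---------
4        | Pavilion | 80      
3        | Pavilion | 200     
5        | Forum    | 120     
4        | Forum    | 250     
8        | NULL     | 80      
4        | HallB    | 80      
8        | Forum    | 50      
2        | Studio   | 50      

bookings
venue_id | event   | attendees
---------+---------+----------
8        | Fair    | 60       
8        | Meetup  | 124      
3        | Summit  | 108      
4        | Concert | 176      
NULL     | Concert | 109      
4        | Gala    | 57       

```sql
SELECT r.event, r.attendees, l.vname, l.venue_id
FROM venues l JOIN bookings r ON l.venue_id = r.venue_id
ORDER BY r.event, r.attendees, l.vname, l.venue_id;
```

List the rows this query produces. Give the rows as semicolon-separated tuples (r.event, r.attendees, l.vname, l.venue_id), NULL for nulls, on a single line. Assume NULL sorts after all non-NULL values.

(Concert, 176, Forum, 4); (Concert, 176, HallB, 4); (Concert, 176, Pavilion, 4); (Fair, 60, Forum, 8); (Fair, 60, NULL, 8); (Gala, 57, Forum, 4); (Gala, 57, HallB, 4); (Gala, 57, Pavilion, 4); (Meetup, 124, Forum, 8); (Meetup, 124, NULL, 8); (Summit, 108, Pavilion, 3)

INNER JOIN keeps only pairs where the ON condition holds.
Matching on l.venue_id = r.venue_id. A NULL in a compared column never satisfies the condition.
Matched pairs: 11.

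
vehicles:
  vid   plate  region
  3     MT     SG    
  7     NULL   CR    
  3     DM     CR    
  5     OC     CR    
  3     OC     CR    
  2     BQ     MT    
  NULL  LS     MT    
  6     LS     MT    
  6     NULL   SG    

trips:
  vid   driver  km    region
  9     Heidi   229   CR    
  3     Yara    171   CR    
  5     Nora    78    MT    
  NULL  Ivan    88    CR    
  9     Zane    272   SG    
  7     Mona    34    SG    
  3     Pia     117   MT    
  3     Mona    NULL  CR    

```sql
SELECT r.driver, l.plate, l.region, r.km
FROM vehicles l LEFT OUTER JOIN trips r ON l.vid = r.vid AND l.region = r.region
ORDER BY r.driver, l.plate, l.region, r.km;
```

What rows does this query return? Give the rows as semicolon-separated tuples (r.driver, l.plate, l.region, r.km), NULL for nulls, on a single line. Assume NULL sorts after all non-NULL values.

(Mona, DM, CR, NULL); (Mona, OC, CR, NULL); (Yara, DM, CR, 171); (Yara, OC, CR, 171); (NULL, BQ, MT, NULL); (NULL, LS, MT, NULL); (NULL, LS, MT, NULL); (NULL, MT, SG, NULL); (NULL, OC, CR, NULL); (NULL, NULL, CR, NULL); (NULL, NULL, SG, NULL)

LEFT JOIN keeps every row from `vehicles`; unmatched rows get NULL for `trips`'s columns.
Matching on l.vid = r.vid AND l.region = r.region. A NULL in a compared column never satisfies the condition.
- l row (vid=3, region=SG): no match → kept, r columns NULL.
- l row (vid=7, region=CR): no match → kept, r columns NULL.
- l row (vid=3, region=CR): matches 2 r row(s) → 2 output row(s).
- l row (vid=5, region=CR): no match → kept, r columns NULL.
- l row (vid=3, region=CR): matches 2 r row(s) → 2 output row(s).
- l row (vid=2, region=MT): no match → kept, r columns NULL.
- l row (vid=NULL, region=MT): no match → kept, r columns NULL.
- l row (vid=6, region=MT): no match → kept, r columns NULL.
- l row (vid=6, region=SG): no match → kept, r columns NULL.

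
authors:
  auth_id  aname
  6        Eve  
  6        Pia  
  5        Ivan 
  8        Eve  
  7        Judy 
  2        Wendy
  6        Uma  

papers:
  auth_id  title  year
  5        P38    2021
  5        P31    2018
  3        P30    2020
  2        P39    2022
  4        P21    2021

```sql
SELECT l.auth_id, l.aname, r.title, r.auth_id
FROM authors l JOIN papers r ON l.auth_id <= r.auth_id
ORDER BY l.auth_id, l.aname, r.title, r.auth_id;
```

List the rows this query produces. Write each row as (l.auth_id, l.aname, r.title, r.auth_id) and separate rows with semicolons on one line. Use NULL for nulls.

(2, Wendy, P21, 4); (2, Wendy, P30, 3); (2, Wendy, P31, 5); (2, Wendy, P38, 5); (2, Wendy, P39, 2); (5, Ivan, P31, 5); (5, Ivan, P38, 5)

INNER JOIN keeps only pairs where the ON condition holds.
Matching on l.auth_id <= r.auth_id.
- l row (auth_id=6): no match → dropped.
- l row (auth_id=6): no match → dropped.
- l row (auth_id=5): matches 2 r row(s) → 2 output row(s).
- l row (auth_id=8): no match → dropped.
- l row (auth_id=7): no match → dropped.
- l row (auth_id=2): matches 5 r row(s) → 5 output row(s).
- l row (auth_id=6): no match → dropped.
After projecting and ordering:
l.auth_id | l.aname | r.title | r.auth_id
2 | Wendy | P21 | 4
2 | Wendy | P30 | 3
2 | Wendy | P31 | 5
2 | Wendy | P38 | 5
2 | Wendy | P39 | 2
5 | Ivan | P31 | 5
5 | Ivan | P38 | 5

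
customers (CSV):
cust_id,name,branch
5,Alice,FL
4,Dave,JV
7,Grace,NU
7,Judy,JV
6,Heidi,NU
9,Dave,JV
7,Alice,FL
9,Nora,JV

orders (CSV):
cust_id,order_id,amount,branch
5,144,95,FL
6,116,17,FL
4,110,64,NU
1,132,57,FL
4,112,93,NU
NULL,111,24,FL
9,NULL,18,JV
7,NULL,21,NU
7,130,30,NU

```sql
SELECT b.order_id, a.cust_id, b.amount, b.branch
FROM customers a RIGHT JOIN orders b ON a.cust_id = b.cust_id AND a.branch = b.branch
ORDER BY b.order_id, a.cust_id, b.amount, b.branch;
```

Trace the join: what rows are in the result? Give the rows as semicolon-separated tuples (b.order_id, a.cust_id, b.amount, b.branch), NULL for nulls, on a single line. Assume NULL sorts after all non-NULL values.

RIGHT JOIN keeps every row from `orders`; unmatched rows get NULL for `customers`'s columns.
Matching on a.cust_id = b.cust_id AND a.branch = b.branch. A NULL in a compared column never satisfies the condition.
- cust_id=5, branch=FL: 1 matching b row(s), so 1 row(s) emitted.
- cust_id=4, branch=JV: no matching b row.
- cust_id=7, branch=NU: 2 matching b row(s), so 2 row(s) emitted.
- cust_id=7, branch=JV: no matching b row.
- cust_id=6, branch=NU: no matching b row.
- cust_id=9, branch=JV: 1 matching b row(s), so 1 row(s) emitted.
- cust_id=7, branch=FL: no matching b row.
- cust_id=9, branch=JV: 1 matching b row(s), so 1 row(s) emitted.
- plus 5 unmatched b row(s), each kept with NULL a columns.
After projecting and ordering:
b.order_id | a.cust_id | b.amount | b.branch
110 | NULL | 64 | NU
111 | NULL | 24 | FL
112 | NULL | 93 | NU
116 | NULL | 17 | FL
130 | 7 | 30 | NU
132 | NULL | 57 | FL
144 | 5 | 95 | FL
NULL | 7 | 21 | NU
NULL | 9 | 18 | JV
NULL | 9 | 18 | JV

(110, NULL, 64, NU); (111, NULL, 24, FL); (112, NULL, 93, NU); (116, NULL, 17, FL); (130, 7, 30, NU); (132, NULL, 57, FL); (144, 5, 95, FL); (NULL, 7, 21, NU); (NULL, 9, 18, JV); (NULL, 9, 18, JV)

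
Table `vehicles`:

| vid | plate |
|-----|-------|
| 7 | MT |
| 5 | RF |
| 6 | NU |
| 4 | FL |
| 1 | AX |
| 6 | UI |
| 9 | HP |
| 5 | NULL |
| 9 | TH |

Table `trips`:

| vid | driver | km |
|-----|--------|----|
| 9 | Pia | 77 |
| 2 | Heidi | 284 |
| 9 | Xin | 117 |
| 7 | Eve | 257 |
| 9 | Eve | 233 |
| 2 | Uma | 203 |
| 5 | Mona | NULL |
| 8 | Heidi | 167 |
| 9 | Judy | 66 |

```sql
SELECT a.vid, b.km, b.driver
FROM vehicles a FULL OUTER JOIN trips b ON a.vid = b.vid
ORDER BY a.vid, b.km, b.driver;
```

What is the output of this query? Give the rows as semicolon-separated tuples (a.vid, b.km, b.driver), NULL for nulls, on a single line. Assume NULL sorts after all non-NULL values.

(1, NULL, NULL); (4, NULL, NULL); (5, NULL, Mona); (5, NULL, Mona); (6, NULL, NULL); (6, NULL, NULL); (7, 257, Eve); (9, 66, Judy); (9, 66, Judy); (9, 77, Pia); (9, 77, Pia); (9, 117, Xin); (9, 117, Xin); (9, 233, Eve); (9, 233, Eve); (NULL, 167, Heidi); (NULL, 203, Uma); (NULL, 284, Heidi)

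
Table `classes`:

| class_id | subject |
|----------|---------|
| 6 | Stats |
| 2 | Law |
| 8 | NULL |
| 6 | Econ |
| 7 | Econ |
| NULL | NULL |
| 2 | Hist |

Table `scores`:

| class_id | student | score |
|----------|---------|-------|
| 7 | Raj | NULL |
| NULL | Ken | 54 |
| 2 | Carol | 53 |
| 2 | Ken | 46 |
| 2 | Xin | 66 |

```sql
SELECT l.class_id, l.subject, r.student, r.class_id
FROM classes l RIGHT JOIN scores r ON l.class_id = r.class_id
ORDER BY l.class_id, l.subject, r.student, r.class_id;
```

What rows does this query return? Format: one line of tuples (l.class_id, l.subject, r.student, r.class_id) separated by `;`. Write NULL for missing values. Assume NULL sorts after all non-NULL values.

(2, Hist, Carol, 2); (2, Hist, Ken, 2); (2, Hist, Xin, 2); (2, Law, Carol, 2); (2, Law, Ken, 2); (2, Law, Xin, 2); (7, Econ, Raj, 7); (NULL, NULL, Ken, NULL)

RIGHT JOIN keeps every row from `scores`; unmatched rows get NULL for `classes`'s columns.
Matching on l.class_id = r.class_id. A NULL in a compared column never satisfies the condition.
Matched pairs: 7; unmatched r rows kept: 1.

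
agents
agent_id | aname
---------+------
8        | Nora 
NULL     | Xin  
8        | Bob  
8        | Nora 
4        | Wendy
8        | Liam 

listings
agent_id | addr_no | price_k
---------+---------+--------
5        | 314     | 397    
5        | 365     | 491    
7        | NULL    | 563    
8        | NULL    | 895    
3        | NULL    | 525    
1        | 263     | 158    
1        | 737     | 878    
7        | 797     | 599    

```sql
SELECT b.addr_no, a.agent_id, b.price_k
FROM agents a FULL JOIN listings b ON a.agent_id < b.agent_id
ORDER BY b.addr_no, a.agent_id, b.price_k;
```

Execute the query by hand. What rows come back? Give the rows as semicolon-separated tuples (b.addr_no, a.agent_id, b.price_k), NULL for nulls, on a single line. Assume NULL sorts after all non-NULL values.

(263, NULL, 158); (314, 4, 397); (365, 4, 491); (737, NULL, 878); (797, 4, 599); (NULL, 4, 563); (NULL, 4, 895); (NULL, 8, NULL); (NULL, 8, NULL); (NULL, 8, NULL); (NULL, 8, NULL); (NULL, NULL, 525); (NULL, NULL, NULL)

FULL OUTER JOIN keeps every row from both sides; unmatched rows get NULL for the other side's columns.
Matching on a.agent_id < b.agent_id. A NULL in a compared column never satisfies the condition.
Matched pairs: 5; unmatched a rows kept: 5; unmatched b rows kept: 3.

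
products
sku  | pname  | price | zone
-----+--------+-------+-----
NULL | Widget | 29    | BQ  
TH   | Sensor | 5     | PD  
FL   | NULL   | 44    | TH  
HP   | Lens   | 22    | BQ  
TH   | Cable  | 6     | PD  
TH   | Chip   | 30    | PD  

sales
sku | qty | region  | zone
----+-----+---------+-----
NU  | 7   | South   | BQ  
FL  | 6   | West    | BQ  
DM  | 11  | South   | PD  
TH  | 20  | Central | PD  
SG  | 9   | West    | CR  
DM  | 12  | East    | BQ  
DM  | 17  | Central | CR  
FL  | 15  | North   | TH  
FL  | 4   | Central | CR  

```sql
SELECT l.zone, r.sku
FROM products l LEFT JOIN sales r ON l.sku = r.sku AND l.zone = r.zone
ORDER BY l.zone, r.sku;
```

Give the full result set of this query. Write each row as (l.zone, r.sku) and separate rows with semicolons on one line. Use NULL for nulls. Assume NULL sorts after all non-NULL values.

(BQ, NULL); (BQ, NULL); (PD, TH); (PD, TH); (PD, TH); (TH, FL)

LEFT JOIN keeps every row from `products`; unmatched rows get NULL for `sales`'s columns.
Matching on l.sku = r.sku AND l.zone = r.zone. A NULL in a compared column never satisfies the condition.
- sku=NULL, zone=BQ: no r row matches, row kept with r columns NULL.
- sku=TH, zone=PD: 1 matching r row(s), so 1 row(s) emitted.
- sku=FL, zone=TH: 1 matching r row(s), so 1 row(s) emitted.
- sku=HP, zone=BQ: no r row matches, row kept with r columns NULL.
- sku=TH, zone=PD: 1 matching r row(s), so 1 row(s) emitted.
- sku=TH, zone=PD: 1 matching r row(s), so 1 row(s) emitted.
After projecting and ordering:
l.zone | r.sku
BQ | NULL
BQ | NULL
PD | TH
PD | TH
PD | TH
TH | FL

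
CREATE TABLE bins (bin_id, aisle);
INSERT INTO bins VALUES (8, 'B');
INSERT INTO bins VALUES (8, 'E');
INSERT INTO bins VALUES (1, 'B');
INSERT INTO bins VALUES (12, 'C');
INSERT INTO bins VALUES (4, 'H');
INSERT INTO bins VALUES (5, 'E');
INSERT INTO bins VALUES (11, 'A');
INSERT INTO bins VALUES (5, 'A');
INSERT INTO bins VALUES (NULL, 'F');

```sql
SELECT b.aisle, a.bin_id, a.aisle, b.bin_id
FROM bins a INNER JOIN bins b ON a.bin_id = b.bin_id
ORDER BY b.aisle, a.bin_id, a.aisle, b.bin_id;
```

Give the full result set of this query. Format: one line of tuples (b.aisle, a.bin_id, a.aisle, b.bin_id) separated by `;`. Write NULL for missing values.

(A, 5, A, 5); (A, 5, E, 5); (A, 11, A, 11); (B, 1, B, 1); (B, 8, B, 8); (B, 8, E, 8); (C, 12, C, 12); (E, 5, A, 5); (E, 5, E, 5); (E, 8, B, 8); (E, 8, E, 8); (H, 4, H, 4)

INNER JOIN keeps only pairs where the ON condition holds.
Matching on a.bin_id = b.bin_id. A NULL in a compared column never satisfies the condition.
Matched pairs: 12.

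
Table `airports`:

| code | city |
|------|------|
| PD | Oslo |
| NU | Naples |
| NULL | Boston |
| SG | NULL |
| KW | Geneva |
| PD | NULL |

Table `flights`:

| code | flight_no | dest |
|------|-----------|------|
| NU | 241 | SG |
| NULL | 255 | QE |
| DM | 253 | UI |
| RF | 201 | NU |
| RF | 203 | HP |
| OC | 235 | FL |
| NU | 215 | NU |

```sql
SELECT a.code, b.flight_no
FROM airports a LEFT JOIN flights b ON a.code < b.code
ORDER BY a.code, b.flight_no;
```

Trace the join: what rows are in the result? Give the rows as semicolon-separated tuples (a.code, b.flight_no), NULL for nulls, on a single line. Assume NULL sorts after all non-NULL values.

LEFT JOIN keeps every row from `airports`; unmatched rows get NULL for `flights`'s columns.
Matching on a.code < b.code. A NULL in a compared column never satisfies the condition.
- a (code=PD) pairs with 2 row(s) of b.
- a (code=NU) pairs with 3 row(s) of b.
- a (code=NULL) has no partner → padded with NULL.
- a (code=SG) has no partner → padded with NULL.
- a (code=KW) pairs with 5 row(s) of b.
- a (code=PD) pairs with 2 row(s) of b.

(KW, 201); (KW, 203); (KW, 215); (KW, 235); (KW, 241); (NU, 201); (NU, 203); (NU, 235); (PD, 201); (PD, 201); (PD, 203); (PD, 203); (SG, NULL); (NULL, NULL)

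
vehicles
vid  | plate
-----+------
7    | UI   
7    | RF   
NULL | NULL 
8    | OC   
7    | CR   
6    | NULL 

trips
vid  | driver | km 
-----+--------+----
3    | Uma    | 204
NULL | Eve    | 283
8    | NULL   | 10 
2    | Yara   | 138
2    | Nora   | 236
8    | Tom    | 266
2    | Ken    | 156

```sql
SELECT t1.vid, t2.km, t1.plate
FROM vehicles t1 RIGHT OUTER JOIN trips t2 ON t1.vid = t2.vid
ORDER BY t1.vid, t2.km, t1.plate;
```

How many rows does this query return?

RIGHT JOIN keeps every row from `trips`; unmatched rows get NULL for `vehicles`'s columns.
Matching on t1.vid = t2.vid. A NULL in a compared column never satisfies the condition.
Matched pairs: 2; unmatched t2 rows kept: 5.
Total: 2 matched + 5 padded = 7 rows.

7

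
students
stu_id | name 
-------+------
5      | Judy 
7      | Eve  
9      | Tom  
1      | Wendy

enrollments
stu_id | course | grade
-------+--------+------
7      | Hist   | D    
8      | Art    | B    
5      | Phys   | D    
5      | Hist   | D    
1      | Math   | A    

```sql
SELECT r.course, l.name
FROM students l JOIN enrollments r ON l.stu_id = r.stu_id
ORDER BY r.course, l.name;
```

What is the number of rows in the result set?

INNER JOIN keeps only pairs where the ON condition holds.
Matching on l.stu_id = r.stu_id.
Matched pairs: 4.
Total: 4 rows.

4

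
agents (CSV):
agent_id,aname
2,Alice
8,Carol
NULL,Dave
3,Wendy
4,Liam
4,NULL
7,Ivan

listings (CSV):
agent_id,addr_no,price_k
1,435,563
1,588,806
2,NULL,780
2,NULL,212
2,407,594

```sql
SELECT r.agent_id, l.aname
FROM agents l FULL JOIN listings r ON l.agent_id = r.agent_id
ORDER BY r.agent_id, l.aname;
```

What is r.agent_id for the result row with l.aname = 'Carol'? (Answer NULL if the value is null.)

FULL OUTER JOIN keeps every row from both sides; unmatched rows get NULL for the other side's columns.
Matching on l.agent_id = r.agent_id. A NULL in a compared column never satisfies the condition.
- l (agent_id=2) pairs with 3 row(s) of r.
- l (agent_id=8) has no partner → padded with NULL.
- l (agent_id=NULL) has no partner → padded with NULL.
- l (agent_id=3) has no partner → padded with NULL.
- l (agent_id=4) has no partner → padded with NULL.
- l (agent_id=4) has no partner → padded with NULL.
- l (agent_id=7) has no partner → padded with NULL.
- plus 2 unmatched r row(s), each kept with NULL l columns.

NULL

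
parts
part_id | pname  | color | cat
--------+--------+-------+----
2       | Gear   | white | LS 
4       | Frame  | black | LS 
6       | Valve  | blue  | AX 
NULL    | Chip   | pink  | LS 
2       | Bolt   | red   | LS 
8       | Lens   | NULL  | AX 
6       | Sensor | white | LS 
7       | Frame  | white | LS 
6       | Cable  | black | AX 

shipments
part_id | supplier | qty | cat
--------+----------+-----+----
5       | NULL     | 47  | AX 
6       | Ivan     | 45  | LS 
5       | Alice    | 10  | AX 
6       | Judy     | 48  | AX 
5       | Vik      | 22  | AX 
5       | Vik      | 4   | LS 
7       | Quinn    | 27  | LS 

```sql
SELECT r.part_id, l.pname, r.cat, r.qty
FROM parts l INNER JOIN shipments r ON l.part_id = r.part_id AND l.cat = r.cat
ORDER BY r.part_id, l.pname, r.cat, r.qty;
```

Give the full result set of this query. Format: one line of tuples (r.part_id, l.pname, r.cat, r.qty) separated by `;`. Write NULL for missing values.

(6, Cable, AX, 48); (6, Sensor, LS, 45); (6, Valve, AX, 48); (7, Frame, LS, 27)

INNER JOIN keeps only pairs where the ON condition holds.
Matching on l.part_id = r.part_id AND l.cat = r.cat. A NULL in a compared column never satisfies the condition.
- l (part_id=2, cat=LS) has no partner → excluded.
- l (part_id=4, cat=LS) has no partner → excluded.
- l (part_id=6, cat=AX) pairs with 1 row(s) of r.
- l (part_id=NULL, cat=LS) has no partner → excluded.
- l (part_id=2, cat=LS) has no partner → excluded.
- l (part_id=8, cat=AX) has no partner → excluded.
- l (part_id=6, cat=LS) pairs with 1 row(s) of r.
- l (part_id=7, cat=LS) pairs with 1 row(s) of r.
- l (part_id=6, cat=AX) pairs with 1 row(s) of r.
After projecting and ordering:
r.part_id | l.pname | r.cat | r.qty
6 | Cable | AX | 48
6 | Sensor | LS | 45
6 | Valve | AX | 48
7 | Frame | LS | 27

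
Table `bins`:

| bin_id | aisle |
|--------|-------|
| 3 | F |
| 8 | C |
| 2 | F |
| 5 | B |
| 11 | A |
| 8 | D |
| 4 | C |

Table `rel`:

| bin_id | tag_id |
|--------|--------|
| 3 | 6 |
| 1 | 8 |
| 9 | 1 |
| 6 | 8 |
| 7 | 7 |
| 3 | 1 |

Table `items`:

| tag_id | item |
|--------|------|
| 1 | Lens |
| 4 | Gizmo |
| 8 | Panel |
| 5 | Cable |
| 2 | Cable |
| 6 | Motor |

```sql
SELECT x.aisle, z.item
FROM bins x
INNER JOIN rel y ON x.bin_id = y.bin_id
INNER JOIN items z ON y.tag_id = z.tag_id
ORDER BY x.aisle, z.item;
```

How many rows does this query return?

2

Evaluate left to right. First `bins x INNER JOIN rel y` on bin_id: 2 row(s).
Then INNER JOIN `items z` on tag_id: keep only rows whose y.tag_id appears in z.
Result: 2 row(s).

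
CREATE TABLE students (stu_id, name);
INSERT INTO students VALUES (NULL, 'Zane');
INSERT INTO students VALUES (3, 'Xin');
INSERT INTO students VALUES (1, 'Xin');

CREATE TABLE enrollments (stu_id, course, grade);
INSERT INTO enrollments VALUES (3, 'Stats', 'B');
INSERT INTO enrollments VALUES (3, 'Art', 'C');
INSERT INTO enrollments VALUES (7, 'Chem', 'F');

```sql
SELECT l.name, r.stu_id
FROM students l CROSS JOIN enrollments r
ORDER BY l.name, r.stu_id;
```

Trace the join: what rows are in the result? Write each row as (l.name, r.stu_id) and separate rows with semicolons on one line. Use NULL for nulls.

(Xin, 3); (Xin, 3); (Xin, 3); (Xin, 3); (Xin, 7); (Xin, 7); (Zane, 3); (Zane, 3); (Zane, 7)

CROSS JOIN pairs every row of `students` with every row of `enrollments`: 3 × 3 = 9 rows.
After projecting and ordering:
l.name | r.stu_id
Xin | 3
Xin | 3
Xin | 3
Xin | 3
Xin | 7
Xin | 7
Zane | 3
Zane | 3
Zane | 7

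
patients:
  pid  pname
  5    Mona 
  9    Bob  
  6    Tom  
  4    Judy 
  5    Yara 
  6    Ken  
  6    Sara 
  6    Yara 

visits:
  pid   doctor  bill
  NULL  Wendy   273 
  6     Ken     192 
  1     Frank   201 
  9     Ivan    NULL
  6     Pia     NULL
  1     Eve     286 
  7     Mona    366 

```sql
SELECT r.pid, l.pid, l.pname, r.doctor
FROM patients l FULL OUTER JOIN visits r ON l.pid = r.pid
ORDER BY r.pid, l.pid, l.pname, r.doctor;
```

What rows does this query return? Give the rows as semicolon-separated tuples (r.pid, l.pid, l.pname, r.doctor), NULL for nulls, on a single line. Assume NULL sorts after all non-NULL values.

(1, NULL, NULL, Eve); (1, NULL, NULL, Frank); (6, 6, Ken, Ken); (6, 6, Ken, Pia); (6, 6, Sara, Ken); (6, 6, Sara, Pia); (6, 6, Tom, Ken); (6, 6, Tom, Pia); (6, 6, Yara, Ken); (6, 6, Yara, Pia); (7, NULL, NULL, Mona); (9, 9, Bob, Ivan); (NULL, 4, Judy, NULL); (NULL, 5, Mona, NULL); (NULL, 5, Yara, NULL); (NULL, NULL, NULL, Wendy)

FULL OUTER JOIN keeps every row from both sides; unmatched rows get NULL for the other side's columns.
Matching on l.pid = r.pid. A NULL in a compared column never satisfies the condition.
Matched pairs: 9; unmatched l rows kept: 3; unmatched r rows kept: 4.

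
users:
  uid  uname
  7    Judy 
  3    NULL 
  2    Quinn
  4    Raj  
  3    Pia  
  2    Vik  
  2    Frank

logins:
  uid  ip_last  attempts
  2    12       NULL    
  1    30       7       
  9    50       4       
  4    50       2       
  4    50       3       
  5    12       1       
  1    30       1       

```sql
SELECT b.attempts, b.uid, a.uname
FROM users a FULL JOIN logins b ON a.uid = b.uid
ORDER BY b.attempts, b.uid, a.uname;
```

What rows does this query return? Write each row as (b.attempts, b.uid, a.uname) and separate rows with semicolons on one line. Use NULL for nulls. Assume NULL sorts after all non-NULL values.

(1, 1, NULL); (1, 5, NULL); (2, 4, Raj); (3, 4, Raj); (4, 9, NULL); (7, 1, NULL); (NULL, 2, Frank); (NULL, 2, Quinn); (NULL, 2, Vik); (NULL, NULL, Judy); (NULL, NULL, Pia); (NULL, NULL, NULL)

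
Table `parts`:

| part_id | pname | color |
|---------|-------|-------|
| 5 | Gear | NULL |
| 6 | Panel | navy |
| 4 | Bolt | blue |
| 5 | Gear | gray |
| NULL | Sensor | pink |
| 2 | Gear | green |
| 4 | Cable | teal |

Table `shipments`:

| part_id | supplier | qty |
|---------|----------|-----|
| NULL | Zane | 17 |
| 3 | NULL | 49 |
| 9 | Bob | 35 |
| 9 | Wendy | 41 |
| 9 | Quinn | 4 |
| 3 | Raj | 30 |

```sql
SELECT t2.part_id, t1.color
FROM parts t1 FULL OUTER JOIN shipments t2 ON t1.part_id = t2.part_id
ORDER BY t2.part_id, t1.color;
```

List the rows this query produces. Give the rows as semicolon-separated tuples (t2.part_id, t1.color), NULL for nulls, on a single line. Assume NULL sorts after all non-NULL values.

(3, NULL); (3, NULL); (9, NULL); (9, NULL); (9, NULL); (NULL, blue); (NULL, gray); (NULL, green); (NULL, navy); (NULL, pink); (NULL, teal); (NULL, NULL); (NULL, NULL)

FULL OUTER JOIN keeps every row from both sides; unmatched rows get NULL for the other side's columns.
Matching on t1.part_id = t2.part_id. A NULL in a compared column never satisfies the condition.
- t1 (part_id=5) has no partner → padded with NULL.
- t1 (part_id=6) has no partner → padded with NULL.
- t1 (part_id=4) has no partner → padded with NULL.
- t1 (part_id=5) has no partner → padded with NULL.
- t1 (part_id=NULL) has no partner → padded with NULL.
- t1 (part_id=2) has no partner → padded with NULL.
- t1 (part_id=4) has no partner → padded with NULL.
- 6 t2 row(s) had no t1 match → kept, t1 columns NULL.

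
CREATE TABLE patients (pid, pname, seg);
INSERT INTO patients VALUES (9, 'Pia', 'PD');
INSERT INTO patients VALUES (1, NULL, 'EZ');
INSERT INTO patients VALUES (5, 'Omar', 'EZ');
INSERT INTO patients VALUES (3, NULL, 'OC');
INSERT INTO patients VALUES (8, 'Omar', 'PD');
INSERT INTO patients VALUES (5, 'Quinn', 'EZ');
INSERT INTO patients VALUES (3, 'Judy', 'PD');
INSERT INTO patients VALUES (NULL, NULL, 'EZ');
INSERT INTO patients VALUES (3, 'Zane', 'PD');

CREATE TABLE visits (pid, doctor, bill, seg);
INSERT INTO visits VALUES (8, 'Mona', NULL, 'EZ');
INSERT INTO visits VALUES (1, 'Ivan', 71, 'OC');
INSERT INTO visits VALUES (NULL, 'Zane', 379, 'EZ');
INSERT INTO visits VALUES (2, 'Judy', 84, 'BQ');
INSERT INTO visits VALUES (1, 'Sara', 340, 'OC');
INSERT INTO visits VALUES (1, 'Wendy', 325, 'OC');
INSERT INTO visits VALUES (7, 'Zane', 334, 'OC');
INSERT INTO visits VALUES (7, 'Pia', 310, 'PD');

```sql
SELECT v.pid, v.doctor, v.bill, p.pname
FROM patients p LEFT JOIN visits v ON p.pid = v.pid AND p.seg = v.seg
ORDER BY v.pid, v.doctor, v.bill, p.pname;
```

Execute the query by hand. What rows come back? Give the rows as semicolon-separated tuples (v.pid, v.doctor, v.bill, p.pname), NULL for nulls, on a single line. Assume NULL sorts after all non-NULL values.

(NULL, NULL, NULL, Judy); (NULL, NULL, NULL, Omar); (NULL, NULL, NULL, Omar); (NULL, NULL, NULL, Pia); (NULL, NULL, NULL, Quinn); (NULL, NULL, NULL, Zane); (NULL, NULL, NULL, NULL); (NULL, NULL, NULL, NULL); (NULL, NULL, NULL, NULL)

LEFT JOIN keeps every row from `patients`; unmatched rows get NULL for `visits`'s columns.
Matching on p.pid = v.pid AND p.seg = v.seg. A NULL in a compared column never satisfies the condition.
- p[0] pid=9, seg=PD → no match; kept with NULLs on the v side.
- p[1] pid=1, seg=EZ → no match; kept with NULLs on the v side.
- p[2] pid=5, seg=EZ → no match; kept with NULLs on the v side.
- p[3] pid=3, seg=OC → no match; kept with NULLs on the v side.
- p[4] pid=8, seg=PD → no match; kept with NULLs on the v side.
- p[5] pid=5, seg=EZ → no match; kept with NULLs on the v side.
- p[6] pid=3, seg=PD → no match; kept with NULLs on the v side.
- p[7] pid=NULL, seg=EZ → no match; kept with NULLs on the v side.
- p[8] pid=3, seg=PD → no match; kept with NULLs on the v side.
After projecting and ordering:
v.pid | v.doctor | v.bill | p.pname
NULL | NULL | NULL | Judy
NULL | NULL | NULL | Omar
NULL | NULL | NULL | Omar
NULL | NULL | NULL | Pia
NULL | NULL | NULL | Quinn
NULL | NULL | NULL | Zane
NULL | NULL | NULL | NULL
NULL | NULL | NULL | NULL
NULL | NULL | NULL | NULL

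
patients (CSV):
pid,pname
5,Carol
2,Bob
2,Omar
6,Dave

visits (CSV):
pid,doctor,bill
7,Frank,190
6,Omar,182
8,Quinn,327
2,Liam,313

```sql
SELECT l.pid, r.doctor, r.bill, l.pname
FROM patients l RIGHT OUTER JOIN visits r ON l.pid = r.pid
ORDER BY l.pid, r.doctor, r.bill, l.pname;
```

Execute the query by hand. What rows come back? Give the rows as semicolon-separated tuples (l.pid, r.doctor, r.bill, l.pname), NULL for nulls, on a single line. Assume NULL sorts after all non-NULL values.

RIGHT JOIN keeps every row from `visits`; unmatched rows get NULL for `patients`'s columns.
Matching on l.pid = r.pid.
Matched pairs: 3; unmatched r rows kept: 2.

(2, Liam, 313, Bob); (2, Liam, 313, Omar); (6, Omar, 182, Dave); (NULL, Frank, 190, NULL); (NULL, Quinn, 327, NULL)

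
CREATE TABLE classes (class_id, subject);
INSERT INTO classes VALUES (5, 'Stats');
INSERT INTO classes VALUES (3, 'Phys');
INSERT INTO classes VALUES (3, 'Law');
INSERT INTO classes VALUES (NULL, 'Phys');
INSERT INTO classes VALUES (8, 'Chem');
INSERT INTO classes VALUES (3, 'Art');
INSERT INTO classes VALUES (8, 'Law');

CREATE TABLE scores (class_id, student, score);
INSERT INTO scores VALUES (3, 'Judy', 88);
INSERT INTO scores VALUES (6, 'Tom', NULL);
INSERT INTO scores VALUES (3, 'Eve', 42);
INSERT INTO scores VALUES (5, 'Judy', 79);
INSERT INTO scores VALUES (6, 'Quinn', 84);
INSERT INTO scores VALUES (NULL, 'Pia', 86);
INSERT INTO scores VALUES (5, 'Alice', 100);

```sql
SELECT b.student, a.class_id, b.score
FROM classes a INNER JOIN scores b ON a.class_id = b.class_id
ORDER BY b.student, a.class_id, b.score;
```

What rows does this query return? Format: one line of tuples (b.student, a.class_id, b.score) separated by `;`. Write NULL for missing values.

(Alice, 5, 100); (Eve, 3, 42); (Eve, 3, 42); (Eve, 3, 42); (Judy, 3, 88); (Judy, 3, 88); (Judy, 3, 88); (Judy, 5, 79)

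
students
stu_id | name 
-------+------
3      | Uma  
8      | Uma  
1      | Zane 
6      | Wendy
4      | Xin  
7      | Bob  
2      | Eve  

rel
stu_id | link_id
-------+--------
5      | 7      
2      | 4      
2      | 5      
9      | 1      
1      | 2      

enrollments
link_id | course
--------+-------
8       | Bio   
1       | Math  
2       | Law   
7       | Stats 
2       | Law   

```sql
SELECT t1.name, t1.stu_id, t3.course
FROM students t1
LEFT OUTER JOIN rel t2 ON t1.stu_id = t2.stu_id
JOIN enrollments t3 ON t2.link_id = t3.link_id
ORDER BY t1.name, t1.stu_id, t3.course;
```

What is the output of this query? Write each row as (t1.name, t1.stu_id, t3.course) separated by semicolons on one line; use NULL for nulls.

Joins associate left-to-right: students LEFT JOIN rel on stu_id gives 8 intermediate row(s).
Then INNER JOIN `enrollments t3` on link_id: keep only rows whose t2.link_id appears in t3.

(Zane, 1, Law); (Zane, 1, Law)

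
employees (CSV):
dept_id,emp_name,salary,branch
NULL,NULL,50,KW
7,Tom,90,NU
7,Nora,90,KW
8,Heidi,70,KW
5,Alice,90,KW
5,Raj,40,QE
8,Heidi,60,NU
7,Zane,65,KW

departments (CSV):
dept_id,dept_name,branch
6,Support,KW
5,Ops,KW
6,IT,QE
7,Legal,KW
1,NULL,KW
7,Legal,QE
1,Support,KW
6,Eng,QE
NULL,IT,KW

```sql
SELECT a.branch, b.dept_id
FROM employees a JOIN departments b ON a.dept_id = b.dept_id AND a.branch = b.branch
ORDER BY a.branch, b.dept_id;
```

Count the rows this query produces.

INNER JOIN keeps only pairs where the ON condition holds.
Matching on a.dept_id = b.dept_id AND a.branch = b.branch. A NULL in a compared column never satisfies the condition.
- dept_id=NULL, branch=KW: no matching b row, dropped.
- dept_id=7, branch=NU: no matching b row, dropped.
- dept_id=7, branch=KW: 1 matching b row(s), so 1 row(s) emitted.
- dept_id=8, branch=KW: no matching b row, dropped.
- dept_id=5, branch=KW: 1 matching b row(s), so 1 row(s) emitted.
- dept_id=5, branch=QE: no matching b row, dropped.
- dept_id=8, branch=NU: no matching b row, dropped.
- dept_id=7, branch=KW: 1 matching b row(s), so 1 row(s) emitted.
Total: 3 rows.

3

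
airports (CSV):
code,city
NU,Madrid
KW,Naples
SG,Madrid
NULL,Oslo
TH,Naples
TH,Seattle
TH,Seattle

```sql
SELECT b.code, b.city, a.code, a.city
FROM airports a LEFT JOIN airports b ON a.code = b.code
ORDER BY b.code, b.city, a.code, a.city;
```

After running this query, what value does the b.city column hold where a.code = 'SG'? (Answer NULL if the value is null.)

LEFT JOIN keeps every row from `airports a`; unmatched rows get NULL for `airports b`'s columns.
Matching on a.code = b.code. A NULL in a compared column never satisfies the condition.
- code=NU: 1 matching b row(s), so 1 row(s) emitted.
- code=KW: 1 matching b row(s), so 1 row(s) emitted.
- code=SG: 1 matching b row(s), so 1 row(s) emitted.
- code=NULL: no b row matches, row kept with b columns NULL.
- code=TH: 3 matching b row(s), so 3 row(s) emitted.
- code=TH: 3 matching b row(s), so 3 row(s) emitted.
- code=TH: 3 matching b row(s), so 3 row(s) emitted.

Madrid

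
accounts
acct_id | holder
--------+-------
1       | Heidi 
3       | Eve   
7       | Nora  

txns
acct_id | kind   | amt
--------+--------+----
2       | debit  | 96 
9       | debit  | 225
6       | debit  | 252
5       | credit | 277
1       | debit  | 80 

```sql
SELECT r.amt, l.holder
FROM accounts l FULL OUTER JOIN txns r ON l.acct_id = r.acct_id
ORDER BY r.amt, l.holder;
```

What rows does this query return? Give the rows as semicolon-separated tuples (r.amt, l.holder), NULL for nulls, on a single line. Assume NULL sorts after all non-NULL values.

FULL OUTER JOIN keeps every row from both sides; unmatched rows get NULL for the other side's columns.
Matching on l.acct_id = r.acct_id.
- acct_id=1: 1 matching r row(s), so 1 row(s) emitted.
- acct_id=3: no r row matches, row kept with r columns NULL.
- acct_id=7: no r row matches, row kept with r columns NULL.
- plus 4 unmatched r row(s), each kept with NULL l columns.
After projecting and ordering:
r.amt | l.holder
80 | Heidi
96 | NULL
225 | NULL
252 | NULL
277 | NULL
NULL | Eve
NULL | Nora

(80, Heidi); (96, NULL); (225, NULL); (252, NULL); (277, NULL); (NULL, Eve); (NULL, Nora)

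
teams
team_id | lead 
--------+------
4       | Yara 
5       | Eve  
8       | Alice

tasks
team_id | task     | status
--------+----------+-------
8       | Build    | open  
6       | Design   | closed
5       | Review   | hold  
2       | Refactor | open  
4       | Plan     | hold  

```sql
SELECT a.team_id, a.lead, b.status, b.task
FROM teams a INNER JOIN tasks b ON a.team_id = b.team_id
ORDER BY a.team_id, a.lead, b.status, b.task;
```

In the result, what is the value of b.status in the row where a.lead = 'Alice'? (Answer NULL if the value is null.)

open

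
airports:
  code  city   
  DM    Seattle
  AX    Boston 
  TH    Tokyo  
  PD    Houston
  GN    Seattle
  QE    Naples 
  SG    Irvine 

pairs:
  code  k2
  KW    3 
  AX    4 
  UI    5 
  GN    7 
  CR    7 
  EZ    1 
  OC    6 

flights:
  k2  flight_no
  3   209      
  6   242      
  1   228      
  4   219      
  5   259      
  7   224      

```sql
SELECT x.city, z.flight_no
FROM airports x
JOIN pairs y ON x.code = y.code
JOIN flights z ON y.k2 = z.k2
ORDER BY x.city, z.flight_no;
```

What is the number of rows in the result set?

Evaluate left to right. First `airports x INNER JOIN pairs y` on code: 2 row(s).
Then INNER JOIN `flights z` on k2: keep only rows whose y.k2 appears in z.
Result: 2 row(s).

2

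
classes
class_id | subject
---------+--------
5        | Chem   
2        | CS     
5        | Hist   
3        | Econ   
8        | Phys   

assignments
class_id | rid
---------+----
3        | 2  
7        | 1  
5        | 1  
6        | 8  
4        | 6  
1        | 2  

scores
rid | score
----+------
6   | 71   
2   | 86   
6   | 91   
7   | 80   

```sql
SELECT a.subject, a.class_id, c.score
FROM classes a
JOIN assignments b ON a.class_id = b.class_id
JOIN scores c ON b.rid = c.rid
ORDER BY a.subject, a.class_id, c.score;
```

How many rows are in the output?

1

Step 1 — a INNER JOIN b on class_id → 3 row(s).
Then INNER JOIN `scores c` on rid: keep only rows whose b.rid appears in c.
Result: 1 row(s).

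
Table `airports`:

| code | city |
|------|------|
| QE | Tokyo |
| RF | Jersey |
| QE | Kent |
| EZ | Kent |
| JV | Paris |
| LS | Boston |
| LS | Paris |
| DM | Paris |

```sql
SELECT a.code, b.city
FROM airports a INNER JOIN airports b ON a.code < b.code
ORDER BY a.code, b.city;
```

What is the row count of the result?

26

INNER JOIN keeps only pairs where the ON condition holds.
Matching on a.code < b.code.
Matched pairs: 26.
Total: 26 rows.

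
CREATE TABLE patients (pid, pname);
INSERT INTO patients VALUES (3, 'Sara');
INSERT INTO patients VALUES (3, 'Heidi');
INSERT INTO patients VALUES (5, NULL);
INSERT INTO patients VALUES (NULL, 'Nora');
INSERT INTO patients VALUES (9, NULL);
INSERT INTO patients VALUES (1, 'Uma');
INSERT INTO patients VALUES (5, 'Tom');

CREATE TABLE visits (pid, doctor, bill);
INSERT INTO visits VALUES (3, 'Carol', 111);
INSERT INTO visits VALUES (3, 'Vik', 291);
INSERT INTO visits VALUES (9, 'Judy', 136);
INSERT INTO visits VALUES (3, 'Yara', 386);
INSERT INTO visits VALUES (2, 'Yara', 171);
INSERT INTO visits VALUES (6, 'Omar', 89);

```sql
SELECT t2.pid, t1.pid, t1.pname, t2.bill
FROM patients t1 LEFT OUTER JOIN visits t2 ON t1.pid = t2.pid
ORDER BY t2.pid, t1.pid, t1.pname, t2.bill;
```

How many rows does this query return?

11

LEFT JOIN keeps every row from `patients`; unmatched rows get NULL for `visits`'s columns.
Matching on t1.pid = t2.pid. A NULL in a compared column never satisfies the condition.
- t1 (pid=3) pairs with 3 row(s) of t2.
- t1 (pid=3) pairs with 3 row(s) of t2.
- t1 (pid=5) has no partner → padded with NULL.
- t1 (pid=NULL) has no partner → padded with NULL.
- t1 (pid=9) pairs with 1 row(s) of t2.
- t1 (pid=1) has no partner → padded with NULL.
- t1 (pid=5) has no partner → padded with NULL.
Total: 7 matched + 4 padded = 11 rows.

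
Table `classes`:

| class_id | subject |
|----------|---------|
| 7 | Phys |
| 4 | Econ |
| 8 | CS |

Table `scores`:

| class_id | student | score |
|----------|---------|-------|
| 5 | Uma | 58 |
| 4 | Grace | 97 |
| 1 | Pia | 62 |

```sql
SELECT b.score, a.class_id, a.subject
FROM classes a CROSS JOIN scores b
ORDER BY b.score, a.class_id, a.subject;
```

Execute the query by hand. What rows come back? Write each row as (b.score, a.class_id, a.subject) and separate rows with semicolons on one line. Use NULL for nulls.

CROSS JOIN pairs every row of `classes` with every row of `scores`: 3 × 3 = 9 rows.

(58, 4, Econ); (58, 7, Phys); (58, 8, CS); (62, 4, Econ); (62, 7, Phys); (62, 8, CS); (97, 4, Econ); (97, 7, Phys); (97, 8, CS)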